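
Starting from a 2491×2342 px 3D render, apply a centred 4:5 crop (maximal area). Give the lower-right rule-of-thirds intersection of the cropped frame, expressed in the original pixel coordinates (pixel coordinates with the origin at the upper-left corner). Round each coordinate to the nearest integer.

2491/2342 > 4/5, so the 4:5 crop keeps the full height 2342 and trims width to 2342 × 4/5 = 1873.60 px.
Left offset = (2491 − 1873.60)/2 = 308.70 px; top offset = 0.
Lower-right is two-thirds across and two-thirds down within the crop:
x = 308.70 + 2 × 1873.60/3 ≈ 1558; y = 0.00 + 2 × 2342.00/3 ≈ 1561.

x = 1558 px, y = 1561 px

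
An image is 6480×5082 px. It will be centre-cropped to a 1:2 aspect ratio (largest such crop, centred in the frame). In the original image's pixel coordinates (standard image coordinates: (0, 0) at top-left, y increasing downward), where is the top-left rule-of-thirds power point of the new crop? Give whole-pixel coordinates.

6480/5082 > 1/2, so the 1:2 crop keeps the full height 5082 and trims width to 5082 × 1/2 = 2541.00 px.
Left offset = (6480 − 2541.00)/2 = 1969.50 px; top offset = 0.
Top-left is one-third across and one-third down within the crop:
x = 1969.50 + 1 × 2541.00/3 ≈ 2817; y = 0.00 + 1 × 5082.00/3 ≈ 1694.

x = 2817 px, y = 1694 px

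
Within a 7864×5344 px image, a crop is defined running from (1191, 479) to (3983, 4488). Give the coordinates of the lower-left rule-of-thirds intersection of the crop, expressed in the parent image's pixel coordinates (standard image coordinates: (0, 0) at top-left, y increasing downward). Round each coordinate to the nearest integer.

Crop width = 3983 − 1191 = 2792 px; one third is 930.67 px.
Crop height = 4488 − 479 = 4009 px; one third is 1336.33 px.
The lower-left point is one-third across and two-thirds down within the crop:
x = 1191 + 1 × 930.67 ≈ 2122; y = 479 + 2 × 1336.33 ≈ 3152.

(2122, 3152)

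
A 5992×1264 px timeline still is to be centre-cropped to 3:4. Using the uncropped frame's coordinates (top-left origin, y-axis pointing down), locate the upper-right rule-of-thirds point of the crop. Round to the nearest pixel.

x = 3154 px, y = 421 px

5992/1264 > 3/4, so the 3:4 crop keeps the full height 1264 and trims width to 1264 × 3/4 = 948.00 px.
Left offset = (5992 − 948.00)/2 = 2522.00 px; top offset = 0.
Upper-right is two-thirds across and one-third down within the crop:
x = 2522.00 + 2 × 948.00/3 ≈ 3154; y = 0.00 + 1 × 1264.00/3 ≈ 421.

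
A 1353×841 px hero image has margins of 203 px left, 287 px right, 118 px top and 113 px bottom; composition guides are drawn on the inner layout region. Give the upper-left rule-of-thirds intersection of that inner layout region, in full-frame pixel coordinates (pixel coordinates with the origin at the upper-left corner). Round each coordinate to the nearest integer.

Content width = 1353 − 203 − 287 = 863 px; content height = 841 − 118 − 113 = 610 px.
Upper-left is one-third across and one-third down within the inner layout region.
x = 203 + 1 × 863/3 = 203 + 287.67 ≈ 491
y = 118 + 1 × 610/3 = 118 + 203.33 ≈ 321

(491, 321)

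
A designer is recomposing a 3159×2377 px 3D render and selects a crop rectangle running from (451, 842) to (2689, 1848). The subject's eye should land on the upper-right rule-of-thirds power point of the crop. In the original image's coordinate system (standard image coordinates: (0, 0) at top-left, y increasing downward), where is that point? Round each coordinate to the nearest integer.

Crop width = 2689 − 451 = 2238 px; one third is 746.00 px.
Crop height = 1848 − 842 = 1006 px; one third is 335.33 px.
The upper-right point is two-thirds across and one-third down within the crop:
x = 451 + 2 × 746.00 ≈ 1943; y = 842 + 1 × 335.33 ≈ 1177.

x = 1943 px, y = 1177 px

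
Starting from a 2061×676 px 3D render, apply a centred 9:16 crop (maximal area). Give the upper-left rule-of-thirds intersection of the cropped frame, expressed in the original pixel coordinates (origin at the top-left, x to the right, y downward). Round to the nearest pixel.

2061/676 > 9/16, so the 9:16 crop keeps the full height 676 and trims width to 676 × 9/16 = 380.25 px.
Left offset = (2061 − 380.25)/2 = 840.38 px; top offset = 0.
Upper-left is one-third across and one-third down within the crop:
x = 840.38 + 1 × 380.25/3 ≈ 967; y = 0.00 + 1 × 676.00/3 ≈ 225.

x = 967 px, y = 225 px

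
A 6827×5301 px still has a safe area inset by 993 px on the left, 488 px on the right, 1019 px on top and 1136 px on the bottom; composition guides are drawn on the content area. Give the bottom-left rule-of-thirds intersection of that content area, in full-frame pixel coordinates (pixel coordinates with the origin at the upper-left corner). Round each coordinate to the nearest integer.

Content width = 6827 − 993 − 488 = 5346 px; content height = 5301 − 1019 − 1136 = 3146 px.
Bottom-left is one-third across and two-thirds down within the content area.
x = 993 + 1 × 5346/3 = 993 + 1782.00 ≈ 2775
y = 1019 + 2 × 3146/3 = 1019 + 2097.33 ≈ 3116

(2775, 3116)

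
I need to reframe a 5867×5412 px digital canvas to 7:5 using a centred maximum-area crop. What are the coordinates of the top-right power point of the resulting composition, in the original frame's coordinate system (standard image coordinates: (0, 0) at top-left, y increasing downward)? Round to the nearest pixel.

5867/5412 < 7/5, so the 7:5 crop keeps the full width 5867 and trims height to 5867 × 5/7 = 4190.71 px.
Top offset = (5412 − 4190.71)/2 = 610.64 px; left offset = 0.
Top-right is two-thirds across and one-third down within the crop:
x = 0.00 + 2 × 5867.00/3 ≈ 3911; y = 610.64 + 1 × 4190.71/3 ≈ 2008.

(3911, 2008)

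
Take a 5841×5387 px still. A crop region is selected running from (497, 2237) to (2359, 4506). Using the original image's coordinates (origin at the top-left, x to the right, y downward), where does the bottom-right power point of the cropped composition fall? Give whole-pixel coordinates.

Crop width = 2359 − 497 = 1862 px; one third is 620.67 px.
Crop height = 4506 − 2237 = 2269 px; one third is 756.33 px.
The bottom-right point is two-thirds across and two-thirds down within the crop:
x = 497 + 2 × 620.67 ≈ 1738; y = 2237 + 2 × 756.33 ≈ 3750.

x = 1738 px, y = 3750 px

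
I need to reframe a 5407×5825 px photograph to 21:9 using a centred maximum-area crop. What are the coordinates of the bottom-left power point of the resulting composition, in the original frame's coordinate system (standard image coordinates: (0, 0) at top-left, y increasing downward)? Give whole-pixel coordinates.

(1802, 3299)

5407/5825 < 21/9, so the 21:9 crop keeps the full width 5407 and trims height to 5407 × 9/21 = 2317.29 px.
Top offset = (5825 − 2317.29)/2 = 1753.86 px; left offset = 0.
Bottom-left is one-third across and two-thirds down within the crop:
x = 0.00 + 1 × 5407.00/3 ≈ 1802; y = 1753.86 + 2 × 2317.29/3 ≈ 3299.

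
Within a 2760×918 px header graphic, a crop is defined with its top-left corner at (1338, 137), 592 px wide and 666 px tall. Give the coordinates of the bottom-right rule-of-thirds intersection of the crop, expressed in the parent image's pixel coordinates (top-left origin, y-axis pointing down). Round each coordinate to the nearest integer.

One third of the crop width 592 is 197.33 px.
One third of the crop height 666 is 222.00 px.
The bottom-right point is two-thirds across and two-thirds down within the crop:
x = 1338 + 2 × 197.33 ≈ 1733; y = 137 + 2 × 222.00 ≈ 581.

x = 1733 px, y = 581 px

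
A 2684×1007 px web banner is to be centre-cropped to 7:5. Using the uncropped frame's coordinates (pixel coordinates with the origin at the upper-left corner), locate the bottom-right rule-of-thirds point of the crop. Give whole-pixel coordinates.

2684/1007 > 7/5, so the 7:5 crop keeps the full height 1007 and trims width to 1007 × 7/5 = 1409.80 px.
Left offset = (2684 − 1409.80)/2 = 637.10 px; top offset = 0.
Bottom-right is two-thirds across and two-thirds down within the crop:
x = 637.10 + 2 × 1409.80/3 ≈ 1577; y = 0.00 + 2 × 1007.00/3 ≈ 671.

x = 1577 px, y = 671 px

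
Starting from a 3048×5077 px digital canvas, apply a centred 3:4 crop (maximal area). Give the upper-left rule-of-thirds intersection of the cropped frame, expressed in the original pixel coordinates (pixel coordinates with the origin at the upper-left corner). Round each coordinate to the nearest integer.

3048/5077 < 3/4, so the 3:4 crop keeps the full width 3048 and trims height to 3048 × 4/3 = 4064.00 px.
Top offset = (5077 − 4064.00)/2 = 506.50 px; left offset = 0.
Upper-left is one-third across and one-third down within the crop:
x = 0.00 + 1 × 3048.00/3 ≈ 1016; y = 506.50 + 1 × 4064.00/3 ≈ 1861.

(1016, 1861)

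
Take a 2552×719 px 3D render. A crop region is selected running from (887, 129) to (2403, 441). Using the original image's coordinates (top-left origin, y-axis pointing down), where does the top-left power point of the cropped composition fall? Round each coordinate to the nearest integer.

Crop width = 2403 − 887 = 1516 px; one third is 505.33 px.
Crop height = 441 − 129 = 312 px; one third is 104.00 px.
The top-left point is one-third across and one-third down within the crop:
x = 887 + 1 × 505.33 ≈ 1392; y = 129 + 1 × 104.00 ≈ 233.

x = 1392 px, y = 233 px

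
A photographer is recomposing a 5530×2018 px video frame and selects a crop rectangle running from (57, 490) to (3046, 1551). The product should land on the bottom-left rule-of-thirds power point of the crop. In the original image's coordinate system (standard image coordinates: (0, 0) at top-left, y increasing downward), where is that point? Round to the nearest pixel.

(1053, 1197)

Crop width = 3046 − 57 = 2989 px; one third is 996.33 px.
Crop height = 1551 − 490 = 1061 px; one third is 353.67 px.
The bottom-left point is one-third across and two-thirds down within the crop:
x = 57 + 1 × 996.33 ≈ 1053; y = 490 + 2 × 353.67 ≈ 1197.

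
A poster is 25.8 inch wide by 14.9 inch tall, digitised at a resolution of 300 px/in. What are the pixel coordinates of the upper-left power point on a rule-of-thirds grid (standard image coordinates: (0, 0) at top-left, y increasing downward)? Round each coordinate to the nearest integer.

In pixels the canvas is 25.8 × 300 = 7740 wide and 14.9 × 300 = 4470 tall.
The upper-left point is one-third across and one-third down:
x = 1 × 7740/3 ≈ 2580; y = 1 × 4470/3 ≈ 1490.

x = 2580 px, y = 1490 px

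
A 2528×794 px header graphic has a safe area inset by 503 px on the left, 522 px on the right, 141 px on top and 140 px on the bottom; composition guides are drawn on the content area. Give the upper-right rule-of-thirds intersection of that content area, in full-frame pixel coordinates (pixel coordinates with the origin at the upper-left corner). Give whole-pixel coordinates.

Content width = 2528 − 503 − 522 = 1503 px; content height = 794 − 141 − 140 = 513 px.
Upper-right is two-thirds across and one-third down within the content area.
x = 503 + 2 × 1503/3 = 503 + 1002.00 ≈ 1505
y = 141 + 1 × 513/3 = 141 + 171.00 ≈ 312

x = 1505 px, y = 312 px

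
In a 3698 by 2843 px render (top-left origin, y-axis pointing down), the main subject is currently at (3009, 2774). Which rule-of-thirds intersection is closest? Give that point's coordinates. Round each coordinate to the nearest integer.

(2465, 1895)

Third lines: x ∈ {1233, 2465}, y ∈ {948, 1895}.
3009 is closer to x = 2465; 2774 is closer to y = 1895.
So the nearest intersection is the lower-right power point.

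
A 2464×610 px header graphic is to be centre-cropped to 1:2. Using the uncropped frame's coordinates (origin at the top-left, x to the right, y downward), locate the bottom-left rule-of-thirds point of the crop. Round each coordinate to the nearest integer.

2464/610 > 1/2, so the 1:2 crop keeps the full height 610 and trims width to 610 × 1/2 = 305.00 px.
Left offset = (2464 − 305.00)/2 = 1079.50 px; top offset = 0.
Bottom-left is one-third across and two-thirds down within the crop:
x = 1079.50 + 1 × 305.00/3 ≈ 1181; y = 0.00 + 2 × 610.00/3 ≈ 407.

(1181, 407)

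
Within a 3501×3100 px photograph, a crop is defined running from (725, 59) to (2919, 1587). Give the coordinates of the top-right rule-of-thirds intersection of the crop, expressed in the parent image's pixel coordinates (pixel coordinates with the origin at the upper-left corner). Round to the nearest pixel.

Crop width = 2919 − 725 = 2194 px; one third is 731.33 px.
Crop height = 1587 − 59 = 1528 px; one third is 509.33 px.
The top-right point is two-thirds across and one-third down within the crop:
x = 725 + 2 × 731.33 ≈ 2188; y = 59 + 1 × 509.33 ≈ 568.

x = 2188 px, y = 568 px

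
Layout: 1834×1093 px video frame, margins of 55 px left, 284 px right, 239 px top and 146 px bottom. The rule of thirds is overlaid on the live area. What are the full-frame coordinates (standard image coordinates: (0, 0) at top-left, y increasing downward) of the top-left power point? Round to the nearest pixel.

Content width = 1834 − 55 − 284 = 1495 px; content height = 1093 − 239 − 146 = 708 px.
Top-left is one-third across and one-third down within the live area.
x = 55 + 1 × 1495/3 = 55 + 498.33 ≈ 553
y = 239 + 1 × 708/3 = 239 + 236.00 ≈ 475

(553, 475)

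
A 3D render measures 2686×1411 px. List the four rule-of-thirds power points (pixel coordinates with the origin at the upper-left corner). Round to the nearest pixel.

(895, 470), (1791, 470), (895, 941), (1791, 941)

One third of 2686 is 895.33; one third of 1411 is 470.33.
Vertical third lines at x = 895 and x = 1791; horizontal third lines at y = 470 and y = 941.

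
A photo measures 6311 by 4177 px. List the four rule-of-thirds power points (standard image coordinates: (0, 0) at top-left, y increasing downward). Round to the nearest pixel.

(2104, 1392), (4207, 1392), (2104, 2785), (4207, 2785)

One third of 6311 is 2103.67; one third of 4177 is 1392.33.
Vertical third lines at x = 2104 and x = 4207; horizontal third lines at y = 1392 and y = 2785.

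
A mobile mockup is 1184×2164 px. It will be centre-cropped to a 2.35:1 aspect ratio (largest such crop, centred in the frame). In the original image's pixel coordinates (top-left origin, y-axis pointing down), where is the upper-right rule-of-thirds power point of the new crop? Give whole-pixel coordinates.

(789, 998)

1184/2164 < 2.35/1, so the 2.35:1 crop keeps the full width 1184 and trims height to 1184 × 1/2.35 = 503.83 px.
Top offset = (2164 − 503.83)/2 = 830.09 px; left offset = 0.
Upper-right is two-thirds across and one-third down within the crop:
x = 0.00 + 2 × 1184.00/3 ≈ 789; y = 830.09 + 1 × 503.83/3 ≈ 998.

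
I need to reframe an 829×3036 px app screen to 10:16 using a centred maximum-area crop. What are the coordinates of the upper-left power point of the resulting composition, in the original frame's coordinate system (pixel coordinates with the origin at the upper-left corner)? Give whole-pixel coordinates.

829/3036 < 10/16, so the 10:16 crop keeps the full width 829 and trims height to 829 × 16/10 = 1326.40 px.
Top offset = (3036 − 1326.40)/2 = 854.80 px; left offset = 0.
Upper-left is one-third across and one-third down within the crop:
x = 0.00 + 1 × 829.00/3 ≈ 276; y = 854.80 + 1 × 1326.40/3 ≈ 1297.

(276, 1297)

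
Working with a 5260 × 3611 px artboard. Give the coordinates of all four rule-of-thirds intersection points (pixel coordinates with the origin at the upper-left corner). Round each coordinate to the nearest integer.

One third of 5260 is 1753.33; one third of 3611 is 1203.67.
Vertical third lines at x = 1753 and x = 3507; horizontal third lines at y = 1204 and y = 2407.

(1753, 1204), (3507, 1204), (1753, 2407), (3507, 2407)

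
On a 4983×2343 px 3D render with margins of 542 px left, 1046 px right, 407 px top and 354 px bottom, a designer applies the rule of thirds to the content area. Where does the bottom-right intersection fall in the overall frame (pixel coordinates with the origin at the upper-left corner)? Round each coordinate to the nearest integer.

(2805, 1462)

Content width = 4983 − 542 − 1046 = 3395 px; content height = 2343 − 407 − 354 = 1582 px.
Bottom-right is two-thirds across and two-thirds down within the content area.
x = 542 + 2 × 3395/3 = 542 + 2263.33 ≈ 2805
y = 407 + 2 × 1582/3 = 407 + 1054.67 ≈ 1462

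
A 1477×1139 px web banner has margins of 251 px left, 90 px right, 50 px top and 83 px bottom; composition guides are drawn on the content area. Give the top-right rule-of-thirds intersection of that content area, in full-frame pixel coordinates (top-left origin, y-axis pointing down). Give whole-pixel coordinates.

Content width = 1477 − 251 − 90 = 1136 px; content height = 1139 − 50 − 83 = 1006 px.
Top-right is two-thirds across and one-third down within the content area.
x = 251 + 2 × 1136/3 = 251 + 757.33 ≈ 1008
y = 50 + 1 × 1006/3 = 50 + 335.33 ≈ 385

(1008, 385)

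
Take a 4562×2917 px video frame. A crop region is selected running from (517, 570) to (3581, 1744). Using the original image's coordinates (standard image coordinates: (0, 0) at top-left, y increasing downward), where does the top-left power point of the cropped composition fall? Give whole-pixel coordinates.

(1538, 961)

Crop width = 3581 − 517 = 3064 px; one third is 1021.33 px.
Crop height = 1744 − 570 = 1174 px; one third is 391.33 px.
The top-left point is one-third across and one-third down within the crop:
x = 517 + 1 × 1021.33 ≈ 1538; y = 570 + 1 × 391.33 ≈ 961.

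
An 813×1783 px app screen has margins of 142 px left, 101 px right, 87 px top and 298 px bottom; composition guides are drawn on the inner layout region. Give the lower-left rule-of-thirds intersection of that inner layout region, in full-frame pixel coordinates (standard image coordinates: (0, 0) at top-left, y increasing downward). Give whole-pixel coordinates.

x = 332 px, y = 1019 px

Content width = 813 − 142 − 101 = 570 px; content height = 1783 − 87 − 298 = 1398 px.
Lower-left is one-third across and two-thirds down within the inner layout region.
x = 142 + 1 × 570/3 = 142 + 190.00 ≈ 332
y = 87 + 2 × 1398/3 = 87 + 932.00 ≈ 1019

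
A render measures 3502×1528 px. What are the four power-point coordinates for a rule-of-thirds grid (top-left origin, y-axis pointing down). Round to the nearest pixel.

One third of 3502 is 1167.33; one third of 1528 is 509.33.
Vertical third lines at x = 1167 and x = 2335; horizontal third lines at y = 509 and y = 1019.

(1167, 509), (2335, 509), (1167, 1019), (2335, 1019)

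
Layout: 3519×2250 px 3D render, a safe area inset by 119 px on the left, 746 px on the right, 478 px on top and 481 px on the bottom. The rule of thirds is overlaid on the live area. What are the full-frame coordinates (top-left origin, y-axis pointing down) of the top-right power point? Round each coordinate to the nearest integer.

x = 1888 px, y = 908 px

Content width = 3519 − 119 − 746 = 2654 px; content height = 2250 − 478 − 481 = 1291 px.
Top-right is two-thirds across and one-third down within the live area.
x = 119 + 2 × 2654/3 = 119 + 1769.33 ≈ 1888
y = 478 + 1 × 1291/3 = 478 + 430.33 ≈ 908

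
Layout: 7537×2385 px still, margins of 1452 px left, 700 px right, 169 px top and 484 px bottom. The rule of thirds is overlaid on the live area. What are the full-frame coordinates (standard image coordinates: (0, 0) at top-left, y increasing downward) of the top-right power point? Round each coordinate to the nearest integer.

x = 5042 px, y = 746 px

Content width = 7537 − 1452 − 700 = 5385 px; content height = 2385 − 169 − 484 = 1732 px.
Top-right is two-thirds across and one-third down within the live area.
x = 1452 + 2 × 5385/3 = 1452 + 3590.00 ≈ 5042
y = 169 + 1 × 1732/3 = 169 + 577.33 ≈ 746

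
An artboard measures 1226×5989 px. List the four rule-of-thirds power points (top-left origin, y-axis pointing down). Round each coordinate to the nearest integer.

(409, 1996), (817, 1996), (409, 3993), (817, 3993)

One third of 1226 is 408.67; one third of 5989 is 1996.33.
Vertical third lines at x = 409 and x = 817; horizontal third lines at y = 1996 and y = 3993.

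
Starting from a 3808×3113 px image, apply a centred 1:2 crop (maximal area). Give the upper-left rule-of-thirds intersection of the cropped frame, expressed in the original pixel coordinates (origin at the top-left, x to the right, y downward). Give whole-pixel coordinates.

3808/3113 > 1/2, so the 1:2 crop keeps the full height 3113 and trims width to 3113 × 1/2 = 1556.50 px.
Left offset = (3808 − 1556.50)/2 = 1125.75 px; top offset = 0.
Upper-left is one-third across and one-third down within the crop:
x = 1125.75 + 1 × 1556.50/3 ≈ 1645; y = 0.00 + 1 × 3113.00/3 ≈ 1038.

x = 1645 px, y = 1038 px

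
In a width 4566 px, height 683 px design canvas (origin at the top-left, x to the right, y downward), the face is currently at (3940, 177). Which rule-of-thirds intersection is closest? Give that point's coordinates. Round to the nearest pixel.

Third lines: x ∈ {1522, 3044}, y ∈ {228, 455}.
3940 is closer to x = 3044; 177 is closer to y = 228.
So the nearest intersection is the upper-right power point.

(3044, 228)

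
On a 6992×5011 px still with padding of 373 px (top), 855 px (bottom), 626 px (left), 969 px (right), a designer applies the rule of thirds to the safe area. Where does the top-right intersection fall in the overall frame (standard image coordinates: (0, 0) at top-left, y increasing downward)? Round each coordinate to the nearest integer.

Content width = 6992 − 626 − 969 = 5397 px; content height = 5011 − 373 − 855 = 3783 px.
Top-right is two-thirds across and one-third down within the safe area.
x = 626 + 2 × 5397/3 = 626 + 3598.00 ≈ 4224
y = 373 + 1 × 3783/3 = 373 + 1261.00 ≈ 1634

(4224, 1634)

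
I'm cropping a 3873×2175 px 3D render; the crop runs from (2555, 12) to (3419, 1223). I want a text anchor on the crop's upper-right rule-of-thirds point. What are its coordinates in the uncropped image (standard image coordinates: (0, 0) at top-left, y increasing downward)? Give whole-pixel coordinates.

(3131, 416)

Crop width = 3419 − 2555 = 864 px; one third is 288.00 px.
Crop height = 1223 − 12 = 1211 px; one third is 403.67 px.
The upper-right point is two-thirds across and one-third down within the crop:
x = 2555 + 2 × 288.00 ≈ 3131; y = 12 + 1 × 403.67 ≈ 416.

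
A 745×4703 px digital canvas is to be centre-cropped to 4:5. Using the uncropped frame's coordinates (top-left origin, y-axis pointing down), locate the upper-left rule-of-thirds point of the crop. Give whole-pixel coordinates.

x = 248 px, y = 2196 px

745/4703 < 4/5, so the 4:5 crop keeps the full width 745 and trims height to 745 × 5/4 = 931.25 px.
Top offset = (4703 − 931.25)/2 = 1885.88 px; left offset = 0.
Upper-left is one-third across and one-third down within the crop:
x = 0.00 + 1 × 745.00/3 ≈ 248; y = 1885.88 + 1 × 931.25/3 ≈ 2196.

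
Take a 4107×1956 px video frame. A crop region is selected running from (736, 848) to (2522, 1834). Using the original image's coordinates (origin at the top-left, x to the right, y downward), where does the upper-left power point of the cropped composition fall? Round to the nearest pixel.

x = 1331 px, y = 1177 px

Crop width = 2522 − 736 = 1786 px; one third is 595.33 px.
Crop height = 1834 − 848 = 986 px; one third is 328.67 px.
The upper-left point is one-third across and one-third down within the crop:
x = 736 + 1 × 595.33 ≈ 1331; y = 848 + 1 × 328.67 ≈ 1177.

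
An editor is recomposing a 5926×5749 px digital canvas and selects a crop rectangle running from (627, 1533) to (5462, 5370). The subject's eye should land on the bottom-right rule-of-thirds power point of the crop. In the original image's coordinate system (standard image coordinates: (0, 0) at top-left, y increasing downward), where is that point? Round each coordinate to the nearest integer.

x = 3850 px, y = 4091 px

Crop width = 5462 − 627 = 4835 px; one third is 1611.67 px.
Crop height = 5370 − 1533 = 3837 px; one third is 1279.00 px.
The bottom-right point is two-thirds across and two-thirds down within the crop:
x = 627 + 2 × 1611.67 ≈ 3850; y = 1533 + 2 × 1279.00 ≈ 4091.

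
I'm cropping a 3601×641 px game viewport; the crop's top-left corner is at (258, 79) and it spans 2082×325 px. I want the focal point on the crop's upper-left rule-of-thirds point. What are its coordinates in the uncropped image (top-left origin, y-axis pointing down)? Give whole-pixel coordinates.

One third of the crop width 2082 is 694.00 px.
One third of the crop height 325 is 108.33 px.
The upper-left point is one-third across and one-third down within the crop:
x = 258 + 1 × 694.00 ≈ 952; y = 79 + 1 × 108.33 ≈ 187.

(952, 187)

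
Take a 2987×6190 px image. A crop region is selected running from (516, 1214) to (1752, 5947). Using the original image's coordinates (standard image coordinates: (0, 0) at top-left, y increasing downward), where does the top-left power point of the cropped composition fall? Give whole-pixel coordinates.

Crop width = 1752 − 516 = 1236 px; one third is 412.00 px.
Crop height = 5947 − 1214 = 4733 px; one third is 1577.67 px.
The top-left point is one-third across and one-third down within the crop:
x = 516 + 1 × 412.00 ≈ 928; y = 1214 + 1 × 1577.67 ≈ 2792.

x = 928 px, y = 2792 px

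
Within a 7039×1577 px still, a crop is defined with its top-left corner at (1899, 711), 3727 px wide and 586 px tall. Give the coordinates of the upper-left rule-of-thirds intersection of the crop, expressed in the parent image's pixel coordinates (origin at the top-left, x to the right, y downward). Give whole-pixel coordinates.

(3141, 906)

One third of the crop width 3727 is 1242.33 px.
One third of the crop height 586 is 195.33 px.
The upper-left point is one-third across and one-third down within the crop:
x = 1899 + 1 × 1242.33 ≈ 3141; y = 711 + 1 × 195.33 ≈ 906.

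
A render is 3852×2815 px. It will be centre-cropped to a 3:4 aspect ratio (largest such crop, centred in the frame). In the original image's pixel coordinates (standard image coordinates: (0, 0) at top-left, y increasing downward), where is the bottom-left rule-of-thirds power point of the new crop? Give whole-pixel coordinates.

3852/2815 > 3/4, so the 3:4 crop keeps the full height 2815 and trims width to 2815 × 3/4 = 2111.25 px.
Left offset = (3852 − 2111.25)/2 = 870.38 px; top offset = 0.
Bottom-left is one-third across and two-thirds down within the crop:
x = 870.38 + 1 × 2111.25/3 ≈ 1574; y = 0.00 + 2 × 2815.00/3 ≈ 1877.

(1574, 1877)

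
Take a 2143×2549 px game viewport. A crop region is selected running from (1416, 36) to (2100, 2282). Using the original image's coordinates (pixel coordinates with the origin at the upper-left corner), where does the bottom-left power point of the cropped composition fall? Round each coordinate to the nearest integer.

(1644, 1533)

Crop width = 2100 − 1416 = 684 px; one third is 228.00 px.
Crop height = 2282 − 36 = 2246 px; one third is 748.67 px.
The bottom-left point is one-third across and two-thirds down within the crop:
x = 1416 + 1 × 228.00 ≈ 1644; y = 36 + 2 × 748.67 ≈ 1533.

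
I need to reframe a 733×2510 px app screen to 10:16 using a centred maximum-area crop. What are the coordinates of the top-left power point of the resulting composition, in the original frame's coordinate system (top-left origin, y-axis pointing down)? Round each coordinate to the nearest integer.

733/2510 < 10/16, so the 10:16 crop keeps the full width 733 and trims height to 733 × 16/10 = 1172.80 px.
Top offset = (2510 − 1172.80)/2 = 668.60 px; left offset = 0.
Top-left is one-third across and one-third down within the crop:
x = 0.00 + 1 × 733.00/3 ≈ 244; y = 668.60 + 1 × 1172.80/3 ≈ 1060.

x = 244 px, y = 1060 px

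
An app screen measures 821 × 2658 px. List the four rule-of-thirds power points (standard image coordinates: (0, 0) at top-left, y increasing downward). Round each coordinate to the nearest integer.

One third of 821 is 273.67; one third of 2658 is 886.
Vertical third lines at x = 274 and x = 547; horizontal third lines at y = 886 and y = 1772.

(274, 886), (547, 886), (274, 1772), (547, 1772)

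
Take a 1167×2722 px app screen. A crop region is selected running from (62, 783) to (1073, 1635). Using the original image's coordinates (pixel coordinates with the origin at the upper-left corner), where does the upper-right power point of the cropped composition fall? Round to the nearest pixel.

(736, 1067)

Crop width = 1073 − 62 = 1011 px; one third is 337.00 px.
Crop height = 1635 − 783 = 852 px; one third is 284.00 px.
The upper-right point is two-thirds across and one-third down within the crop:
x = 62 + 2 × 337.00 ≈ 736; y = 783 + 1 × 284.00 ≈ 1067.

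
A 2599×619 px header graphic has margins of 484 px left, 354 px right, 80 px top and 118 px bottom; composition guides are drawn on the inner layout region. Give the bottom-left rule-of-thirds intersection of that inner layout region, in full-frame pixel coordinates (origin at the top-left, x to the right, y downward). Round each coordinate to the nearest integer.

Content width = 2599 − 484 − 354 = 1761 px; content height = 619 − 80 − 118 = 421 px.
Bottom-left is one-third across and two-thirds down within the inner layout region.
x = 484 + 1 × 1761/3 = 484 + 587.00 ≈ 1071
y = 80 + 2 × 421/3 = 80 + 280.67 ≈ 361

(1071, 361)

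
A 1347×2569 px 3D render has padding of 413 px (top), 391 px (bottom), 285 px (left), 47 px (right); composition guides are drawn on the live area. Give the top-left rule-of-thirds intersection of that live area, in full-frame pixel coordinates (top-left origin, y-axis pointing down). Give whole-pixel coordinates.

x = 623 px, y = 1001 px

Content width = 1347 − 285 − 47 = 1015 px; content height = 2569 − 413 − 391 = 1765 px.
Top-left is one-third across and one-third down within the live area.
x = 285 + 1 × 1015/3 = 285 + 338.33 ≈ 623
y = 413 + 1 × 1765/3 = 413 + 588.33 ≈ 1001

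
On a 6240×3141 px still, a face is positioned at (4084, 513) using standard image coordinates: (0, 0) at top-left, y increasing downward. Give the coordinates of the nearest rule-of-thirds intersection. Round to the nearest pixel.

Third lines: x ∈ {2080, 4160}, y ∈ {1047, 2094}.
4084 is closer to x = 4160; 513 is closer to y = 1047.
So the nearest intersection is the upper-right power point.

x = 4160 px, y = 1047 px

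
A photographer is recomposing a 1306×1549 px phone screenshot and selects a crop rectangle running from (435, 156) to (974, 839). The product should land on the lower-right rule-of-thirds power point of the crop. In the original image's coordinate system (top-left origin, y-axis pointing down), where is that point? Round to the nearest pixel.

(794, 611)

Crop width = 974 − 435 = 539 px; one third is 179.67 px.
Crop height = 839 − 156 = 683 px; one third is 227.67 px.
The lower-right point is two-thirds across and two-thirds down within the crop:
x = 435 + 2 × 179.67 ≈ 794; y = 156 + 2 × 227.67 ≈ 611.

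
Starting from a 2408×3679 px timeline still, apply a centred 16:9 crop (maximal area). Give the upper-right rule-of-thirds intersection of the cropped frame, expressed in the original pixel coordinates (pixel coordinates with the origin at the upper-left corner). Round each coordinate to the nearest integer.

2408/3679 < 16/9, so the 16:9 crop keeps the full width 2408 and trims height to 2408 × 9/16 = 1354.50 px.
Top offset = (3679 − 1354.50)/2 = 1162.25 px; left offset = 0.
Upper-right is two-thirds across and one-third down within the crop:
x = 0.00 + 2 × 2408.00/3 ≈ 1605; y = 1162.25 + 1 × 1354.50/3 ≈ 1614.

(1605, 1614)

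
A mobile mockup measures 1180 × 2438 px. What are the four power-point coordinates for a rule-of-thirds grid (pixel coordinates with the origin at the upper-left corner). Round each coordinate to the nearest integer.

(393, 813), (787, 813), (393, 1625), (787, 1625)

One third of 1180 is 393.33; one third of 2438 is 812.67.
Vertical third lines at x = 393 and x = 787; horizontal third lines at y = 813 and y = 1625.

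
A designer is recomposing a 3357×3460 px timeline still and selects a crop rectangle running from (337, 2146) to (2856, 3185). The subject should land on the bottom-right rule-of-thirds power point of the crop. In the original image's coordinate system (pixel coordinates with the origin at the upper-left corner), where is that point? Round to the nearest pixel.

Crop width = 2856 − 337 = 2519 px; one third is 839.67 px.
Crop height = 3185 − 2146 = 1039 px; one third is 346.33 px.
The bottom-right point is two-thirds across and two-thirds down within the crop:
x = 337 + 2 × 839.67 ≈ 2016; y = 2146 + 2 × 346.33 ≈ 2839.

(2016, 2839)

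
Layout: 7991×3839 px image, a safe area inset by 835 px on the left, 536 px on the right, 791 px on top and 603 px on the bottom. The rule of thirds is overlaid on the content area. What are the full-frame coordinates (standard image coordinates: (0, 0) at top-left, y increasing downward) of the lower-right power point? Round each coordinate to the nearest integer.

(5248, 2421)

Content width = 7991 − 835 − 536 = 6620 px; content height = 3839 − 791 − 603 = 2445 px.
Lower-right is two-thirds across and two-thirds down within the content area.
x = 835 + 2 × 6620/3 = 835 + 4413.33 ≈ 5248
y = 791 + 2 × 2445/3 = 791 + 1630.00 ≈ 2421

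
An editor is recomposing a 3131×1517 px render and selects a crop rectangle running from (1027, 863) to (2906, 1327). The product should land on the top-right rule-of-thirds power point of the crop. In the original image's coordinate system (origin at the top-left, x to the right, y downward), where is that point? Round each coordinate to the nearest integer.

x = 2280 px, y = 1018 px

Crop width = 2906 − 1027 = 1879 px; one third is 626.33 px.
Crop height = 1327 − 863 = 464 px; one third is 154.67 px.
The top-right point is two-thirds across and one-third down within the crop:
x = 1027 + 2 × 626.33 ≈ 2280; y = 863 + 1 × 154.67 ≈ 1018.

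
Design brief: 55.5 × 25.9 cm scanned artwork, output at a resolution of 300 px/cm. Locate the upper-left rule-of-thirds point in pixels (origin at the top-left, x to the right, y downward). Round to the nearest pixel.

In pixels the canvas is 55.5 × 300 = 16650 wide and 25.9 × 300 = 7770 tall.
The upper-left point is one-third across and one-third down:
x = 1 × 16650/3 ≈ 5550; y = 1 × 7770/3 ≈ 2590.

x = 5550 px, y = 2590 px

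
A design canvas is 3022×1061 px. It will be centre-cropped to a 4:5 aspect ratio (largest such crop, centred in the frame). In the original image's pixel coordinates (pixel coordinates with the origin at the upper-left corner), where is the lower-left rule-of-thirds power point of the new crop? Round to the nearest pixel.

3022/1061 > 4/5, so the 4:5 crop keeps the full height 1061 and trims width to 1061 × 4/5 = 848.80 px.
Left offset = (3022 − 848.80)/2 = 1086.60 px; top offset = 0.
Lower-left is one-third across and two-thirds down within the crop:
x = 1086.60 + 1 × 848.80/3 ≈ 1370; y = 0.00 + 2 × 1061.00/3 ≈ 707.

x = 1370 px, y = 707 px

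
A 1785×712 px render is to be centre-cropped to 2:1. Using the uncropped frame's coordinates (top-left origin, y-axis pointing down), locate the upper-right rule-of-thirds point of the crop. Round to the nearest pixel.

(1130, 237)

1785/712 > 2/1, so the 2:1 crop keeps the full height 712 and trims width to 712 × 2/1 = 1424.00 px.
Left offset = (1785 − 1424.00)/2 = 180.50 px; top offset = 0.
Upper-right is two-thirds across and one-third down within the crop:
x = 180.50 + 2 × 1424.00/3 ≈ 1130; y = 0.00 + 1 × 712.00/3 ≈ 237.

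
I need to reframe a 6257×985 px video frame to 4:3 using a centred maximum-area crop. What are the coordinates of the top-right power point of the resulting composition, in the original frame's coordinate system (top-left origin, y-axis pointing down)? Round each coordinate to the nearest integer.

(3347, 328)

6257/985 > 4/3, so the 4:3 crop keeps the full height 985 and trims width to 985 × 4/3 = 1313.33 px.
Left offset = (6257 − 1313.33)/2 = 2471.83 px; top offset = 0.
Top-right is two-thirds across and one-third down within the crop:
x = 2471.83 + 2 × 1313.33/3 ≈ 3347; y = 0.00 + 1 × 985.00/3 ≈ 328.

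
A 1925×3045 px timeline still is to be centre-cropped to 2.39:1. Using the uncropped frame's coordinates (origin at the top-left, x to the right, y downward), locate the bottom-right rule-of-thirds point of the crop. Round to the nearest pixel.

(1283, 1657)

1925/3045 < 2.39/1, so the 2.39:1 crop keeps the full width 1925 and trims height to 1925 × 1/2.39 = 805.44 px.
Top offset = (3045 − 805.44)/2 = 1119.78 px; left offset = 0.
Bottom-right is two-thirds across and two-thirds down within the crop:
x = 0.00 + 2 × 1925.00/3 ≈ 1283; y = 1119.78 + 2 × 805.44/3 ≈ 1657.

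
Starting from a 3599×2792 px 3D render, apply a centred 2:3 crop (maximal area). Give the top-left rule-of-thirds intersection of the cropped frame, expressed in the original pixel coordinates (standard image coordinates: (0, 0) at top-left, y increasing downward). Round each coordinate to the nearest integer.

3599/2792 > 2/3, so the 2:3 crop keeps the full height 2792 and trims width to 2792 × 2/3 = 1861.33 px.
Left offset = (3599 − 1861.33)/2 = 868.83 px; top offset = 0.
Top-left is one-third across and one-third down within the crop:
x = 868.83 + 1 × 1861.33/3 ≈ 1489; y = 0.00 + 1 × 2792.00/3 ≈ 931.

x = 1489 px, y = 931 px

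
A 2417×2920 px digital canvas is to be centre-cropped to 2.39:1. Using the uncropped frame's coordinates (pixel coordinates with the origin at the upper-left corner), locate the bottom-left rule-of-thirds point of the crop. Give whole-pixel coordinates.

(806, 1629)

2417/2920 < 2.39/1, so the 2.39:1 crop keeps the full width 2417 and trims height to 2417 × 1/2.39 = 1011.30 px.
Top offset = (2920 − 1011.30)/2 = 954.35 px; left offset = 0.
Bottom-left is one-third across and two-thirds down within the crop:
x = 0.00 + 1 × 2417.00/3 ≈ 806; y = 954.35 + 2 × 1011.30/3 ≈ 1629.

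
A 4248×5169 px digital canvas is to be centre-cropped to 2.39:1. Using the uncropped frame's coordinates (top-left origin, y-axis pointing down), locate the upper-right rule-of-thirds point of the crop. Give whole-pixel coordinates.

4248/5169 < 2.39/1, so the 2.39:1 crop keeps the full width 4248 and trims height to 4248 × 1/2.39 = 1777.41 px.
Top offset = (5169 − 1777.41)/2 = 1695.80 px; left offset = 0.
Upper-right is two-thirds across and one-third down within the crop:
x = 0.00 + 2 × 4248.00/3 ≈ 2832; y = 1695.80 + 1 × 1777.41/3 ≈ 2288.

x = 2832 px, y = 2288 px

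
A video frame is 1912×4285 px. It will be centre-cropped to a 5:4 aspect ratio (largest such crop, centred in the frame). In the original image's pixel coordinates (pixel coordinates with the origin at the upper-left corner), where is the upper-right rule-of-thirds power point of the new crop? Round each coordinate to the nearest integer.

1912/4285 < 5/4, so the 5:4 crop keeps the full width 1912 and trims height to 1912 × 4/5 = 1529.60 px.
Top offset = (4285 − 1529.60)/2 = 1377.70 px; left offset = 0.
Upper-right is two-thirds across and one-third down within the crop:
x = 0.00 + 2 × 1912.00/3 ≈ 1275; y = 1377.70 + 1 × 1529.60/3 ≈ 1888.

(1275, 1888)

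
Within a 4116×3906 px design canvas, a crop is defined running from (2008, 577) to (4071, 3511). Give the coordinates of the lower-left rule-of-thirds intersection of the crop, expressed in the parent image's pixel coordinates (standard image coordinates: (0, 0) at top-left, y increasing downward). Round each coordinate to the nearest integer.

x = 2696 px, y = 2533 px

Crop width = 4071 − 2008 = 2063 px; one third is 687.67 px.
Crop height = 3511 − 577 = 2934 px; one third is 978.00 px.
The lower-left point is one-third across and two-thirds down within the crop:
x = 2008 + 1 × 687.67 ≈ 2696; y = 577 + 2 × 978.00 ≈ 2533.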